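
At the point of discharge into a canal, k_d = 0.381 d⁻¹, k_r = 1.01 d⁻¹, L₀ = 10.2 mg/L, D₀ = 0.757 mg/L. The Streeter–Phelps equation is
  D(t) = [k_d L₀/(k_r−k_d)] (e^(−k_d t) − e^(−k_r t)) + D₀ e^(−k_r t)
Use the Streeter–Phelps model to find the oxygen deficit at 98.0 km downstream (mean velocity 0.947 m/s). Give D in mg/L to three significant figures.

Travel time t = x/v = 98.0 km / (0.947 m/s) = 98000 m / 0.947 m/s = 103500 s = 1.198 d.
k_d L₀/(k_r−k_d) = 0.381×10.2/(1.01−0.381) = 3.886/0.6290 = 6.178 mg/L.
e^(−k_d t) = e^(−0.381×1.198) = 0.6336; e^(−k_r t) = e^(−1.01×1.198) = 0.2983.
D = 6.178 × (0.6336 − 0.2983) + 0.757 × 0.2983 = 2.072 + 0.2258 = 2.298 mg/L.

D ≈ 2.30 mg/L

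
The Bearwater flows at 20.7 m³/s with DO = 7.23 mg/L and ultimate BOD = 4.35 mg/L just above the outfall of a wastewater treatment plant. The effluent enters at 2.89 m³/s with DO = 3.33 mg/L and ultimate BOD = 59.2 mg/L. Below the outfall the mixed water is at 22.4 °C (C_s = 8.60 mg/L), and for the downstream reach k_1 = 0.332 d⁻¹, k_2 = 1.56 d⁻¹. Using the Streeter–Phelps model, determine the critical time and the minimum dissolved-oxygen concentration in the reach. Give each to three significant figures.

Mixed DO = (20.7×7.23 + 2.89×3.33)/(20.7+2.89) = 159.3/23.59 = 6.752 mg/L.
Mixed L₀ = (20.7×4.35 + 2.89×59.2)/(23.59) = 261.1/23.59 = 11.07 mg/L.
Initial deficit D₀ = C_s − DO₀ = 8.60 − 6.752 = 1.848 mg/L.
t_c = (1/1.228) ln[(1.56/0.332)(1 − 1.848×1.228/(0.332×11.07))] = 0.8143 × ln(1.798) = 0.4776 d.
D_c = (0.332/1.56) × 11.07 × e^(−0.332×0.4776) = 0.2128 × 11.07 × 0.8534 = 2.010 mg/L.
Minimum DO = 8.60 − 2.010 = 6.590 mg/L.

t_c ≈ 0.478 d; minimum DO ≈ 6.59 mg/L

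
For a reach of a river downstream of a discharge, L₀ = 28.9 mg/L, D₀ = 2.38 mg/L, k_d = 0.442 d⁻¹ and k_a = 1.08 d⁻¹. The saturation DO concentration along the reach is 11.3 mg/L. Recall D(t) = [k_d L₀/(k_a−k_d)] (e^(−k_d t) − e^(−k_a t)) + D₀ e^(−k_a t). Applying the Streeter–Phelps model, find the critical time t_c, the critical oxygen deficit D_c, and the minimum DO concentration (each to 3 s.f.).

t_c ≈ 1.20 d; D_c ≈ 6.95 mg/L; min DO ≈ 4.35 mg/L

With k_a/k_d = 2.443 and 1 − D₀(k_a−k_d)/(k_d L₀) = 0.8811,
t_c = ln(2.443 × 0.8811) / (1.08 − 0.442) = ln(2.153) / 0.6380 = 0.7669/0.6380 = 1.202 d.
D_c = (k_d/k_a) L₀ e^(−k_d t_c) = (0.442/1.08) × 28.9 × e^(−0.442×1.202) = 0.4093 × 28.9 × 0.5879 = 6.953 mg/L.
Minimum DO = C_s − D_c = 11.3 − 6.953 = 4.347 mg/L.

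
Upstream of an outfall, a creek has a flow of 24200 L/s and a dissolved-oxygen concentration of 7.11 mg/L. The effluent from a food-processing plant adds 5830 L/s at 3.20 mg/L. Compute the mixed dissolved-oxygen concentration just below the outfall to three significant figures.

Flow-weighted mixing: C = (Q_r C_r + Q_w C_w)/(Q_r + Q_w)
= (24200×7.11 + 5830×3.20)/(24200 + 5830) = 190700/30030 = 6.351 mg/L.

6.35 mg/L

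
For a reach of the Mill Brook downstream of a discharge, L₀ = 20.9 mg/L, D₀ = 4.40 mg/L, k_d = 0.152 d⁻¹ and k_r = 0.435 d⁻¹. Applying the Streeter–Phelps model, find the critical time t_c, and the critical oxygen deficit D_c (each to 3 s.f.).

t_c ≈ 1.96 d; D_c ≈ 5.42 mg/L

t_c = [1/(k_r−k_d)] ln[(k_r/k_d)(1 − D₀(k_r−k_d)/(k_d L₀))]
= [1/(0.435−0.152)] ln[(0.435/0.152)(1 − 4.40×0.2830/(0.152×20.9))]
= (1/0.2830) ln[2.862 × 0.6080] = 3.534 × ln(1.740) = 3.534 × 0.5539 = 1.957 d.
D_c = (k_d/k_r) L₀ e^(−k_d t_c) = (0.152/0.435) × 20.9 × e^(−0.152×1.957) = 0.3494 × 20.9 × 0.7427 = 5.424 mg/L.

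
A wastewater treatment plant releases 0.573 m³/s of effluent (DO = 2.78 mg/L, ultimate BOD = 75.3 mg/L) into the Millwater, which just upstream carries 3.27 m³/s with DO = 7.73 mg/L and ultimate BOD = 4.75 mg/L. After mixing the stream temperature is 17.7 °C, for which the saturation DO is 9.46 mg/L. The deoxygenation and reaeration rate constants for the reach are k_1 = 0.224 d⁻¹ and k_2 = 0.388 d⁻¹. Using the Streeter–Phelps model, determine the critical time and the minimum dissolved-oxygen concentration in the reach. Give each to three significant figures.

Mixed DO = (3.27×7.73 + 0.573×2.78)/(3.27+0.573) = 26.87/3.843 = 6.992 mg/L.
Mixed L₀ = (3.27×4.75 + 0.573×75.3)/(3.843) = 58.68/3.843 = 15.27 mg/L.
Initial deficit D₀ = C_s − DO₀ = 9.46 − 6.992 = 2.468 mg/L.
t_c = (1/0.1640) ln[(0.388/0.224)(1 − 2.468×0.1640/(0.224×15.27))] = 6.098 × ln(1.527) = 2.582 d.
D_c = (0.224/0.388) × 15.27 × e^(−0.224×2.582) = 0.5773 × 15.27 × 0.5608 = 4.944 mg/L.
Minimum DO = 9.46 − 4.944 = 4.516 mg/L.

t_c ≈ 2.58 d; minimum DO ≈ 4.52 mg/L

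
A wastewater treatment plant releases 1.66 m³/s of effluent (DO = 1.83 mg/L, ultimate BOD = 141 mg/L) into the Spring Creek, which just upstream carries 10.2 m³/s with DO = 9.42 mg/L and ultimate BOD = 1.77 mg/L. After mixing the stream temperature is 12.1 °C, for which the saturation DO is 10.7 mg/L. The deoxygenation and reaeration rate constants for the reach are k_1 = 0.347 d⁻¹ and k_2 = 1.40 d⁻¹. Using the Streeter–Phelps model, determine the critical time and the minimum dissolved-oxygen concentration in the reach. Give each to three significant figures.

Mixed DO = (10.2×9.42 + 1.66×1.83)/(10.2+1.66) = 99.12/11.86 = 8.358 mg/L.
Mixed L₀ = (10.2×1.77 + 1.66×141)/(11.86) = 252.1/11.86 = 21.26 mg/L.
Initial deficit D₀ = C_s − DO₀ = 10.7 − 8.358 = 2.342 mg/L.
t_c = (1/1.053) ln[(1.40/0.347)(1 − 2.342×1.053/(0.347×21.26))] = 0.9497 × ln(2.686) = 0.9381 d.
D_c = (0.347/1.40) × 21.26 × e^(−0.347×0.9381) = 0.2479 × 21.26 × 0.7221 = 3.805 mg/L.
Minimum DO = 10.7 − 3.805 = 6.895 mg/L.

t_c ≈ 0.938 d; minimum DO ≈ 6.90 mg/L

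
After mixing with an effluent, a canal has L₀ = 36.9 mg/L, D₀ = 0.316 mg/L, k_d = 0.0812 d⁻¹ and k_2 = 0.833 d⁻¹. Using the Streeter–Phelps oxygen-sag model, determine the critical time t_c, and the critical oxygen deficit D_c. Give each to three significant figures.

t_c ≈ 2.99 d; D_c ≈ 2.82 mg/L

With k_2/k_d = 10.26 and 1 − D₀(k_2−k_d)/(k_d L₀) = 0.9207,
t_c = ln(10.26 × 0.9207) / (0.833 − 0.0812) = ln(9.445) / 0.7518 = 2.246/0.7518 = 2.987 d.
D_c = (k_d/k_2) L₀ e^(−k_d t_c) = (0.0812/0.833) × 36.9 × e^(−0.0812×2.987) = 0.09748 × 36.9 × 0.7846 = 2.822 mg/L.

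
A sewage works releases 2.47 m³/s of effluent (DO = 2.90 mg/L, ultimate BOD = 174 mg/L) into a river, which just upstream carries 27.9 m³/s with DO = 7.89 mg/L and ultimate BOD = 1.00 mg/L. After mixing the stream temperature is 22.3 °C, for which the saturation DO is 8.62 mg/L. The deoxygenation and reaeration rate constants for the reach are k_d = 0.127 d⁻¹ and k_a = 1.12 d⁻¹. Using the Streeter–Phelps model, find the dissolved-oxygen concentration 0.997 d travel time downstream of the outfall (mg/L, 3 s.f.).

Mixed DO = (27.9×7.89 + 2.47×2.90)/(27.9+2.47) = 227.3/30.37 = 7.484 mg/L.
Mixed L₀ = (27.9×1.00 + 2.47×174)/(30.37) = 457.7/30.37 = 15.07 mg/L.
Initial deficit D₀ = C_s − DO₀ = 8.62 − 7.484 = 1.136 mg/L.
D(0.997) = [0.127×15.07/(1.12−0.127)](e^(−0.127×0.997) − e^(−1.12×0.997)) + 1.136 e^(−1.12×0.997)
= 1.927 × (0.8811 − 0.3274) + 1.136 × 0.3274 = 1.439 mg/L.
DO = 8.62 − 1.439 = 7.181 mg/L.

DO ≈ 7.18 mg/L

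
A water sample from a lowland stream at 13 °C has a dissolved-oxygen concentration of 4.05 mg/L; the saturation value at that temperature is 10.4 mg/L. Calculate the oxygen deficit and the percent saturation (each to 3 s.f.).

D ≈ 6.35 mg/L; 38.9 % saturation

D = C_s − C = 10.4 − 4.05 = 6.35 mg/L.
% saturation = 4.05/10.4 × 100 = 38.9 %.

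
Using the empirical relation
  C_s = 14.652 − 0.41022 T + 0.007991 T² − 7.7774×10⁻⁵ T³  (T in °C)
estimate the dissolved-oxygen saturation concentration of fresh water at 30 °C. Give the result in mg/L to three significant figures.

C_s = 14.652 − 0.41022×30 + 0.007991×30² − 7.7774×10⁻⁵×30³ = 7.437 mg/L.

C_s ≈ 7.44 mg/L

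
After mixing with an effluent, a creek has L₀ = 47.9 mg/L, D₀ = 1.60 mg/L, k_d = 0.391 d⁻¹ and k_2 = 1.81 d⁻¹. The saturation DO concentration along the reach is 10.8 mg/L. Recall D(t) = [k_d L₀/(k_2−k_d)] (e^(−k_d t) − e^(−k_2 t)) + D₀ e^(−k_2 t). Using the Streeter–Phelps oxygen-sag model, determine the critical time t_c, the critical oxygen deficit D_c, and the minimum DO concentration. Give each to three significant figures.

t_c ≈ 0.989 d; D_c ≈ 7.03 mg/L; min DO ≈ 3.77 mg/L

t_c = [1/(k_2−k_d)] ln[(k_2/k_d)(1 − D₀(k_2−k_d)/(k_d L₀))]
= [1/(1.81−0.391)] ln[(1.81/0.391)(1 − 1.60×1.419/(0.391×47.9))]
= (1/1.419) ln[4.629 × 0.8788] = 0.7047 × ln(4.068) = 0.7047 × 1.403 = 0.9888 d.
L(t_c) = L₀ e^(−k_d t_c) = 47.9 × 0.6793 = 32.54 mg/L, and at the critical point k_2 D_c = k_d L, so D_c = (0.391/1.81) × 32.54 = 7.029 mg/L.
Minimum DO = C_s − D_c = 10.8 − 7.029 = 3.771 mg/L.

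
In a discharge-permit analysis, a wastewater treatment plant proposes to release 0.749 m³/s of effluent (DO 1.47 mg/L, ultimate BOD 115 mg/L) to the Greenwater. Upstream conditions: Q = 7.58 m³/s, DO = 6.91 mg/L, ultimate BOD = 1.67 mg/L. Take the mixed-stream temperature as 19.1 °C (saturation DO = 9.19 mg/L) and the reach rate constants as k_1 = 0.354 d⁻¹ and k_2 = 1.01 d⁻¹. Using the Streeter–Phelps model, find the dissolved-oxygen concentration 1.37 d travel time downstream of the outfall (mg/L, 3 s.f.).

Mixed DO = (7.58×6.91 + 0.749×1.47)/(7.58+0.749) = 53.48/8.329 = 6.421 mg/L.
Mixed L₀ = (7.58×1.67 + 0.749×115)/(8.329) = 98.79/8.329 = 11.86 mg/L.
Initial deficit D₀ = C_s − DO₀ = 9.19 − 6.421 = 2.769 mg/L.
D(1.37) = [0.354×11.86/(1.01−0.354)](e^(−0.354×1.37) − e^(−1.01×1.37)) + 2.769 e^(−1.01×1.37)
= 6.401 × (0.6157 − 0.2506) + 2.769 × 0.2506 = 3.031 mg/L.
DO = 9.19 − 3.031 = 6.159 mg/L.

DO ≈ 6.16 mg/L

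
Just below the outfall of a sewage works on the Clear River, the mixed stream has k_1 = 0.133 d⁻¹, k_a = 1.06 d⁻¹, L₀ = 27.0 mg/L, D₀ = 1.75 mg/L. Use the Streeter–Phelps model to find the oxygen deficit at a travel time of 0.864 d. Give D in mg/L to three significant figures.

D ≈ 2.60 mg/L

k_1 L₀/(k_a−k_1) = 0.133×27.0/(1.06−0.133) = 3.591/0.9270 = 3.874 mg/L.
e^(−k_1 t) = e^(−0.133×0.8640) = 0.8914; e^(−k_a t) = e^(−1.06×0.8640) = 0.4002.
D = 3.874 × (0.8914 − 0.4002) + 1.75 × 0.4002 = 1.903 + 0.7003 = 2.603 mg/L.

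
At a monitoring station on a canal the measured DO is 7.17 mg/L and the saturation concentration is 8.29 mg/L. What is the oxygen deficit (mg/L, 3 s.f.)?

D ≈ 1.12 mg/L

D = C_s − C = 8.29 − 7.17 = 1.12 mg/L.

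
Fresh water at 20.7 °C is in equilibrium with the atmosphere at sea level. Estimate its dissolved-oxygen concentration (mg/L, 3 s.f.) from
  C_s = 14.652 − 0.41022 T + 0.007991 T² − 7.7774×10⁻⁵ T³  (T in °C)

C_s ≈ 8.89 mg/L

C_s = 14.652 − 0.41022×20.7 + 0.007991×20.7² − 7.7774×10⁻⁵×20.7³ = 8.895 mg/L.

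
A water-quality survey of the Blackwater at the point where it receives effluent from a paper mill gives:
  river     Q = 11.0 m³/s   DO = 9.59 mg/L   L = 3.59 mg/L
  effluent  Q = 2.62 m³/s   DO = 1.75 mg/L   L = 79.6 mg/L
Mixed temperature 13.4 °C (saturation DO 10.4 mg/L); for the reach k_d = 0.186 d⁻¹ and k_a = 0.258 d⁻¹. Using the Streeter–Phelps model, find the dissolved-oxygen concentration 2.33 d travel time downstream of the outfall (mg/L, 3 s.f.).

Mixed DO = (11.0×9.59 + 2.62×1.75)/(11.0+2.62) = 110.1/13.62 = 8.082 mg/L.
Mixed L₀ = (11.0×3.59 + 2.62×79.6)/(13.62) = 248.0/13.62 = 18.21 mg/L.
Initial deficit D₀ = C_s − DO₀ = 10.4 − 8.082 = 2.318 mg/L.
D(2.33) = [0.186×18.21/(0.258−0.186)](e^(−0.186×2.33) − e^(−0.258×2.33)) + 2.318 e^(−0.258×2.33)
= 47.05 × (0.6483 − 0.5482) + 2.318 × 0.5482 = 5.981 mg/L.
DO = 10.4 − 5.981 = 4.419 mg/L.

DO ≈ 4.42 mg/L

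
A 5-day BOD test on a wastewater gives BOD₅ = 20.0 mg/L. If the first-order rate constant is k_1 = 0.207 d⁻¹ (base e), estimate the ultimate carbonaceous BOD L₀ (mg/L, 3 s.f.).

L₀ ≈ 31.0 mg/L

BOD₅ = L₀(1 − e^(−5k_1)) ⇒ L₀ = BOD₅ / (1 − e^(−5×0.207))
= 20.0 / (1 − 0.3552) = 20.0 / 0.6448 = 31.02 mg/L.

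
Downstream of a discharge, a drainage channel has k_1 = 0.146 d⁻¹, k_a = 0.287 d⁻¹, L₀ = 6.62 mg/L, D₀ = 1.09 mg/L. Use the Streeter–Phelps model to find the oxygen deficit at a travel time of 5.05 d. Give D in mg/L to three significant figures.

D ≈ 1.93 mg/L

k_1 L₀/(k_a−k_1) = 0.146×6.62/(0.287−0.146) = 0.9665/0.1410 = 6.855 mg/L.
e^(−k_1 t) = e^(−0.146×5.050) = 0.4784; e^(−k_a t) = e^(−0.287×5.050) = 0.2347.
D = 6.855 × (0.4784 − 0.2347) + 1.09 × 0.2347 = 1.670 + 0.2558 = 1.926 mg/L.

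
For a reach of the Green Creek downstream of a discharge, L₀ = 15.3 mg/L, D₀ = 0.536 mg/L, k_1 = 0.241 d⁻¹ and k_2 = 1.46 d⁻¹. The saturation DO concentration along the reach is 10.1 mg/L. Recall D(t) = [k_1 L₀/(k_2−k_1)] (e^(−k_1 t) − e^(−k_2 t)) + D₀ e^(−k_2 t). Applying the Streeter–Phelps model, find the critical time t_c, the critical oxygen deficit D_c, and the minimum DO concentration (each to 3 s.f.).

At the critical point dD/dt = 0, so k_1 L₀ e^(−k_1 t) = k_2 D. Substituting D(t) from the Streeter–Phelps equation and solving for t gives
t_c = ln[(k_2/k_1)(1 − D₀(k_2−k_1)/(k_1 L₀))] / (k_2−k_1).
Here k_2−k_1 = 1.219 d⁻¹ and 1 − D₀(k_2−k_1)/(k_1 L₀) = 1 − 0.536×1.219/(0.241×15.3) = 0.8228, so
t_c = ln(6.058 × 0.8228) / 1.219 = 1.606 / 1.219 = 1.318 d.
L(t_c) = L₀ e^(−k_1 t_c) = 15.3 × 0.7279 = 11.14 mg/L, and at the critical point k_2 D_c = k_1 L, so D_c = (0.241/1.46) × 11.14 = 1.838 mg/L.
Minimum DO = C_s − D_c = 10.1 − 1.838 = 8.262 mg/L.

t_c ≈ 1.32 d; D_c ≈ 1.84 mg/L; min DO ≈ 8.26 mg/L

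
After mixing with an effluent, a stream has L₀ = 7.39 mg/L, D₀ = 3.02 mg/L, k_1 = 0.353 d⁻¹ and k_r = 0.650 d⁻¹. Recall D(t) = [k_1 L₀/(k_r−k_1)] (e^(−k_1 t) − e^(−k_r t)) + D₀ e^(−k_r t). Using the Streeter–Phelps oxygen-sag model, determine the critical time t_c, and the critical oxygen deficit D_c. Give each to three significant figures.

t_c = [1/(k_r−k_1)] ln[(k_r/k_1)(1 − D₀(k_r−k_1)/(k_1 L₀))]
= [1/(0.650−0.353)] ln[(0.650/0.353)(1 − 3.02×0.2970/(0.353×7.39))]
= (1/0.2970) ln[1.841 × 0.6562] = 3.367 × ln(1.208) = 3.367 × 0.1892 = 0.6369 d.
D_c = (k_1/k_r) L₀ e^(−k_1 t_c) = (0.353/0.650) × 7.39 × e^(−0.353×0.6369) = 0.5431 × 7.39 × 0.7986 = 3.205 mg/L.

t_c ≈ 0.637 d; D_c ≈ 3.21 mg/L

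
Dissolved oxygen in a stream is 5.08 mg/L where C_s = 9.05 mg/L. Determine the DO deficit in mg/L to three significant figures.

D ≈ 3.97 mg/L

D = C_s − C = 9.05 − 5.08 = 3.97 mg/L.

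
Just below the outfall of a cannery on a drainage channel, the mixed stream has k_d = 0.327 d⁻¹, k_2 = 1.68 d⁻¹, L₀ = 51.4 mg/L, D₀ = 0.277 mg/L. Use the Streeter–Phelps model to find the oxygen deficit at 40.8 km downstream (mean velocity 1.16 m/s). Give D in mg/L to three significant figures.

Travel time t = x/v = 40.8 km / (1.16 m/s) = 40800 m / 1.16 m/s = 35170 s = 0.4071 d.
k_d L₀/(k_2−k_d) = 0.327×51.4/(1.68−0.327) = 16.81/1.353 = 12.42 mg/L.
e^(−k_d t) = e^(−0.327×0.4071) = 0.8754; e^(−k_2 t) = e^(−1.68×0.4071) = 0.5046.
D = 12.42 × (0.8754 − 0.5046) + 0.277 × 0.5046 = 4.605 + 0.1398 = 4.745 mg/L.

D ≈ 4.75 mg/L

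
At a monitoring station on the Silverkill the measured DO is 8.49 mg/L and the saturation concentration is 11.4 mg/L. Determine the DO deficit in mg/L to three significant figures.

D ≈ 2.91 mg/L

D = C_s − C = 11.4 − 8.49 = 2.91 mg/L.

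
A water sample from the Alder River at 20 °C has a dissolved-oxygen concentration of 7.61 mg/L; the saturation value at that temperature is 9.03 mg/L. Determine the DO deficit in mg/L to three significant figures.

D = C_s − C = 9.03 − 7.61 = 1.42 mg/L.

D ≈ 1.42 mg/L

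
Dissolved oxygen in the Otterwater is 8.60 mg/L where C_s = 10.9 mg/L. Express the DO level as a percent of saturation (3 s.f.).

% saturation = C/C_s × 100 = 8.60/10.9 × 100 = 78.9 %.

78.9 % saturation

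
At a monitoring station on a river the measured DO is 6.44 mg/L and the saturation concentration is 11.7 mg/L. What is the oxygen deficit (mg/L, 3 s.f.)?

D = C_s − C = 11.7 − 6.44 = 5.26 mg/L.

D ≈ 5.26 mg/L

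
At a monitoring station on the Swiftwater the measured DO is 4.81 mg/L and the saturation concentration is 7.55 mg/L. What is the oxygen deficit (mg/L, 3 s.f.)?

D ≈ 2.74 mg/L

D = C_s − C = 7.55 − 4.81 = 2.74 mg/L.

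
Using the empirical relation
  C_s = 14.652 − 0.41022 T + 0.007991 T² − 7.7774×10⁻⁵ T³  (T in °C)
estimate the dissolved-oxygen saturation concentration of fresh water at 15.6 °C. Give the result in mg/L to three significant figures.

C_s = 14.652 − 0.41022×15.6 + 0.007991×15.6² − 7.7774×10⁻⁵×15.6³ = 9.902 mg/L.

C_s ≈ 9.90 mg/L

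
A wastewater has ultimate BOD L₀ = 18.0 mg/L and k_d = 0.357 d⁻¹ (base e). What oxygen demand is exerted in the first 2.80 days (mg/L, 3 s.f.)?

y ≈ 11.4 mg/L

y_t = L₀(1 − e^(−k_d t)) = 18.0 × (1 − e^(−0.357×2.80))
= 18.0 × (1 − 0.3680) = 18.0 × 0.6320 = 11.38 mg/L.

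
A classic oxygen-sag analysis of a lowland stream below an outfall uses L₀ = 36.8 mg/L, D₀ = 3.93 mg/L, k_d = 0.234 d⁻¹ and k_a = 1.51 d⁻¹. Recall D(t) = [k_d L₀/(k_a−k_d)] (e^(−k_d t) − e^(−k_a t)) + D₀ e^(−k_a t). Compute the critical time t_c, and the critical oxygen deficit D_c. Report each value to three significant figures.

t_c ≈ 0.777 d; D_c ≈ 4.75 mg/L

With k_a/k_d = 6.453 and 1 − D₀(k_a−k_d)/(k_d L₀) = 0.4177,
t_c = ln(6.453 × 0.4177) / (1.51 − 0.234) = ln(2.695) / 1.276 = 0.9914/1.276 = 0.7770 d.
D_c = (k_d/k_a) L₀ e^(−k_d t_c) = (0.234/1.51) × 36.8 × e^(−0.234×0.7770) = 0.1550 × 36.8 × 0.8338 = 4.755 mg/L.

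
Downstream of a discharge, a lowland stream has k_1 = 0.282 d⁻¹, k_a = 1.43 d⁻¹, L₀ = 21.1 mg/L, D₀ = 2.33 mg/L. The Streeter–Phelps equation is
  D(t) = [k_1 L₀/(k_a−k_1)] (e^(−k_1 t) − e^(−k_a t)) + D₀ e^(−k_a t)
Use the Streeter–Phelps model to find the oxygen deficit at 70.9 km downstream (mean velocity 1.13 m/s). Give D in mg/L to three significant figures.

Travel time t = x/v = 70.9 km / (1.13 m/s) = 70900 m / 1.13 m/s = 62740 s = 0.7262 d.
k_1 L₀/(k_a−k_1) = 0.282×21.1/(1.43−0.282) = 5.950/1.148 = 5.183 mg/L.
e^(−k_1 t) = e^(−0.282×0.7262) = 0.8148; e^(−k_a t) = e^(−1.43×0.7262) = 0.3540.
D = 5.183 × (0.8148 − 0.3540) + 2.33 × 0.3540 = 2.388 + 0.8248 = 3.213 mg/L.

D ≈ 3.21 mg/L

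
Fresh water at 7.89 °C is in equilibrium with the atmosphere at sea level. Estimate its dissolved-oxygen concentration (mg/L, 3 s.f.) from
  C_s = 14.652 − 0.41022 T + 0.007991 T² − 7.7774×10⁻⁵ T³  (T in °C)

C_s = 14.652 − 0.41022×7.89 + 0.007991×7.89² − 7.7774×10⁻⁵×7.89³ = 11.87 mg/L.

C_s ≈ 11.9 mg/L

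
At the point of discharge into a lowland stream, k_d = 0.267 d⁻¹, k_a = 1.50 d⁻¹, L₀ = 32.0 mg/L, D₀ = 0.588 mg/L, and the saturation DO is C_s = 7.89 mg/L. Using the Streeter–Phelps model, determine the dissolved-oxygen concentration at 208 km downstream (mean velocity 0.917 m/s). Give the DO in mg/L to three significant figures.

DO ≈ 4.58 mg/L

Travel time t = x/v = 208 km / (0.917 m/s) = 208000 m / 0.917 m/s = 226800 s = 2.625 d.
k_d L₀/(k_a−k_d) = 0.267×32.0/(1.50−0.267) = 8.544/1.233 = 6.929 mg/L.
e^(−k_d t) = e^(−0.267×2.625) = 0.4961; e^(−k_a t) = e^(−1.50×2.625) = 0.01949.
D = 6.929 × (0.4961 − 0.01949) + 0.588 × 0.01949 = 3.303 + 0.01146 = 3.314 mg/L.
DO = C_s − D = 7.89 − 3.314 = 4.576 mg/L.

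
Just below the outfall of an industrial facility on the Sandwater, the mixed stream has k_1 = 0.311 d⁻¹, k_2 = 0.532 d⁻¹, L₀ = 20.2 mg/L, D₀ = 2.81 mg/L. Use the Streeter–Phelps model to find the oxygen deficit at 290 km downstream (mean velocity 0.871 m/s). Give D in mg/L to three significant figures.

D ≈ 5.28 mg/L

Travel time t = x/v = 290 km / (0.871 m/s) = 290000 m / 0.871 m/s = 333000 s = 3.854 d.
k_1 L₀/(k_2−k_1) = 0.311×20.2/(0.532−0.311) = 6.282/0.2210 = 28.43 mg/L.
e^(−k_1 t) = e^(−0.311×3.854) = 0.3017; e^(−k_2 t) = e^(−0.532×3.854) = 0.1287.
D = 28.43 × (0.3017 − 0.1287) + 2.81 × 0.1287 = 4.916 + 0.3617 = 5.278 mg/L.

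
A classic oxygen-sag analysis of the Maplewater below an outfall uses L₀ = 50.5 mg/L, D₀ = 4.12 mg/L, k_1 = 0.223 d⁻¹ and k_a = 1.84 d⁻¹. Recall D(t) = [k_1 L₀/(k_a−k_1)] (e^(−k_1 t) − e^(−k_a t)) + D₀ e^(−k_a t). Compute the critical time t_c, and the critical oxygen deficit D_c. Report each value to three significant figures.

With k_a/k_1 = 8.251 and 1 − D₀(k_a−k_1)/(k_1 L₀) = 0.4084,
t_c = ln(8.251 × 0.4084) / (1.84 − 0.223) = ln(3.370) / 1.617 = 1.215/1.617 = 0.7513 d.
L(t_c) = L₀ e^(−k_1 t_c) = 50.5 × 0.8457 = 42.71 mg/L, and at the critical point k_a D_c = k_1 L, so D_c = (0.223/1.84) × 42.71 = 5.176 mg/L.

t_c ≈ 0.751 d; D_c ≈ 5.18 mg/L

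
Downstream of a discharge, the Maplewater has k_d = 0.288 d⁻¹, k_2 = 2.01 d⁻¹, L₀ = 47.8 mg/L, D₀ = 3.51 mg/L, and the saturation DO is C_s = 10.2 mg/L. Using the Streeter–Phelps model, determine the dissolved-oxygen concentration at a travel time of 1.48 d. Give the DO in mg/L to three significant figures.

k_d L₀/(k_2−k_d) = 0.288×47.8/(2.01−0.288) = 13.77/1.722 = 7.994 mg/L.
e^(−k_d t) = e^(−0.288×1.480) = 0.6530; e^(−k_2 t) = e^(−2.01×1.480) = 0.05106.
D = 7.994 × (0.6530 − 0.05106) + 3.51 × 0.05106 = 4.812 + 0.1792 = 4.991 mg/L.
DO = C_s − D = 10.2 − 4.991 = 5.209 mg/L.

DO ≈ 5.21 mg/L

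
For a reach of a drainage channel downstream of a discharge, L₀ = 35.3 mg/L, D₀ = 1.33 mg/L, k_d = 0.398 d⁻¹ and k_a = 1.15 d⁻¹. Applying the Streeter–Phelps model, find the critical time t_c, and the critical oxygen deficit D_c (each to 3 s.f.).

With k_a/k_d = 2.889 and 1 − D₀(k_a−k_d)/(k_d L₀) = 0.9288,
t_c = ln(2.889 × 0.9288) / (1.15 − 0.398) = ln(2.684) / 0.7520 = 0.9872/0.7520 = 1.313 d.
L(t_c) = L₀ e^(−k_d t_c) = 35.3 × 0.5930 = 20.93 mg/L, and at the critical point k_a D_c = k_d L, so D_c = (0.398/1.15) × 20.93 = 7.245 mg/L.

t_c ≈ 1.31 d; D_c ≈ 7.25 mg/L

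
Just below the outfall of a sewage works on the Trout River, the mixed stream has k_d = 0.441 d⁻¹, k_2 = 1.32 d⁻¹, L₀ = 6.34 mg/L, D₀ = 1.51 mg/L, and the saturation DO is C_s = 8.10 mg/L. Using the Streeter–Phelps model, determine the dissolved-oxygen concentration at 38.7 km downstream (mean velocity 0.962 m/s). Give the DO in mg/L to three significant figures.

DO ≈ 6.41 mg/L

Travel time t = x/v = 38.7 km / (0.962 m/s) = 38700 m / 0.962 m/s = 40230 s = 0.4656 d.
k_d L₀/(k_2−k_d) = 0.441×6.34/(1.32−0.441) = 2.796/0.8790 = 3.181 mg/L.
e^(−k_d t) = e^(−0.441×0.4656) = 0.8144; e^(−k_2 t) = e^(−1.32×0.4656) = 0.5409.
D = 3.181 × (0.8144 − 0.5409) + 1.51 × 0.5409 = 0.8700 + 0.8167 = 1.687 mg/L.
DO = C_s − D = 8.10 − 1.687 = 6.413 mg/L.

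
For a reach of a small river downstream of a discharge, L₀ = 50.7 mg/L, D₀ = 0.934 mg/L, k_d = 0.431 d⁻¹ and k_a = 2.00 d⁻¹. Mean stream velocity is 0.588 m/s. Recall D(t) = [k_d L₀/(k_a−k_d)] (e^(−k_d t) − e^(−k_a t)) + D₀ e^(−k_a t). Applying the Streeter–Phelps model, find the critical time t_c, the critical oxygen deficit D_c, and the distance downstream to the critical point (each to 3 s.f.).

t_c ≈ 0.934 d; D_c ≈ 7.31 mg/L; x_c ≈ 47.4 km

At the critical point dD/dt = 0, so k_d L₀ e^(−k_d t) = k_a D. Substituting D(t) from the Streeter–Phelps equation and solving for t gives
t_c = ln[(k_a/k_d)(1 − D₀(k_a−k_d)/(k_d L₀))] / (k_a−k_d).
Here k_a−k_d = 1.569 d⁻¹ and 1 − D₀(k_a−k_d)/(k_d L₀) = 1 − 0.934×1.569/(0.431×50.7) = 0.9329, so
t_c = ln(4.640 × 0.9329) / 1.569 = 1.465 / 1.569 = 0.9340 d.
D_c = (k_d/k_a) L₀ e^(−k_d t_c) = (0.431/2.00) × 50.7 × e^(−0.431×0.9340) = 0.2155 × 50.7 × 0.6686 = 7.305 mg/L.
x_c = v t_c = 0.588 m/s × 0.9340 d × 86400 s/d = 47450 m ≈ 47.4 km.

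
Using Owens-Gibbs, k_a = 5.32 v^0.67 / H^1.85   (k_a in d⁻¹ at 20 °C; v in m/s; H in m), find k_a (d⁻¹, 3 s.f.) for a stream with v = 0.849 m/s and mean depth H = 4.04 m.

k_a = 5.32 × 0.849^0.67 / 4.04^1.85 = 5.32 × 0.8961 / 13.24 = 0.3601 d⁻¹.

k_a ≈ 0.360 d⁻¹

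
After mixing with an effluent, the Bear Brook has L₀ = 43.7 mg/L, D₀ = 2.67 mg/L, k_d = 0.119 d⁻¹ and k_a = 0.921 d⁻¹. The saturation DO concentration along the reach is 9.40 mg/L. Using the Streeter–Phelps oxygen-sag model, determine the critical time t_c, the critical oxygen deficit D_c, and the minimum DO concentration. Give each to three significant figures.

t_c ≈ 1.89 d; D_c ≈ 4.51 mg/L; min DO ≈ 4.89 mg/L

t_c = [1/(k_a−k_d)] ln[(k_a/k_d)(1 − D₀(k_a−k_d)/(k_d L₀))]
= [1/(0.921−0.119)] ln[(0.921/0.119)(1 − 2.67×0.8020/(0.119×43.7))]
= (1/0.8020) ln[7.739 × 0.5882] = 1.247 × ln(4.553) = 1.247 × 1.516 = 1.890 d.
L(t_c) = L₀ e^(−k_d t_c) = 43.7 × 0.7986 = 34.90 mg/L, and at the critical point k_a D_c = k_d L, so D_c = (0.119/0.921) × 34.90 = 4.509 mg/L.
Minimum DO = C_s − D_c = 9.40 − 4.509 = 4.891 mg/L.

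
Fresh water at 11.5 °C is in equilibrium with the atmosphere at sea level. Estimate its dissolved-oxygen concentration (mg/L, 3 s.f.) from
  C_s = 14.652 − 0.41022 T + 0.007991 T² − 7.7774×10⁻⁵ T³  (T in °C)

C_s ≈ 10.9 mg/L

C_s = 14.652 − 0.41022×11.5 + 0.007991×11.5² − 7.7774×10⁻⁵×11.5³ = 10.87 mg/L.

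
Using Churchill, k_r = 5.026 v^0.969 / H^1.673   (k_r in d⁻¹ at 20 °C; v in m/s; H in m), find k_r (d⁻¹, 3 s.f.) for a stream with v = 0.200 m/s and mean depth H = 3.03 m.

k_r ≈ 0.165 d⁻¹

k_r = 5.026 × 0.200^0.969 / 3.03^1.673 = 5.026 × 0.2102 / 6.389 = 0.1654 d⁻¹.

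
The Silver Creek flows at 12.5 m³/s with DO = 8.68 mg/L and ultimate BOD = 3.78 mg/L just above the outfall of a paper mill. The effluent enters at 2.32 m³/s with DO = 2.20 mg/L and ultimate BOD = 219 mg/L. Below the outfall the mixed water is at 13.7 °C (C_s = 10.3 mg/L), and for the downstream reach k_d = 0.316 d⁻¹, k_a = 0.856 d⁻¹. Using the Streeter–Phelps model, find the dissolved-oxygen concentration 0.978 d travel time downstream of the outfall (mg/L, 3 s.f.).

DO ≈ 2.55 mg/L

Mixed DO = (12.5×8.68 + 2.32×2.20)/(12.5+2.32) = 113.6/14.82 = 7.666 mg/L.
Mixed L₀ = (12.5×3.78 + 2.32×219)/(14.82) = 555.3/14.82 = 37.47 mg/L.
Initial deficit D₀ = C_s − DO₀ = 10.3 − 7.666 = 2.634 mg/L.
D(0.978) = [0.316×37.47/(0.856−0.316)](e^(−0.316×0.978) − e^(−0.856×0.978)) + 2.634 e^(−0.856×0.978)
= 21.93 × (0.7341 − 0.4329) + 2.634 × 0.4329 = 7.745 mg/L.
DO = 10.3 − 7.745 = 2.555 mg/L.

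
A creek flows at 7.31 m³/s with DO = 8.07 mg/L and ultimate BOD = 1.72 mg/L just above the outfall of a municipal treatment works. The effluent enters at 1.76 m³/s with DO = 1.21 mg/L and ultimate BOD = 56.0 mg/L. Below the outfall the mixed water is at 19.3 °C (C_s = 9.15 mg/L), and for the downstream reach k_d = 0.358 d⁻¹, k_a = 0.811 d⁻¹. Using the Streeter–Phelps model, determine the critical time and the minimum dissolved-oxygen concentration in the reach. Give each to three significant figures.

t_c ≈ 1.17 d; minimum DO ≈ 5.60 mg/L

Mixed DO = (7.31×8.07 + 1.76×1.21)/(7.31+1.76) = 61.12/9.070 = 6.739 mg/L.
Mixed L₀ = (7.31×1.72 + 1.76×56.0)/(9.070) = 111.1/9.070 = 12.25 mg/L.
Initial deficit D₀ = C_s − DO₀ = 9.15 − 6.739 = 2.411 mg/L.
t_c = (1/0.4530) ln[(0.811/0.358)(1 − 2.411×0.4530/(0.358×12.25))] = 2.208 × ln(1.701) = 1.173 d.
D_c = (0.358/0.811) × 12.25 × e^(−0.358×1.173) = 0.4414 × 12.25 × 0.6571 = 3.554 mg/L.
Minimum DO = 9.15 − 3.554 = 5.596 mg/L.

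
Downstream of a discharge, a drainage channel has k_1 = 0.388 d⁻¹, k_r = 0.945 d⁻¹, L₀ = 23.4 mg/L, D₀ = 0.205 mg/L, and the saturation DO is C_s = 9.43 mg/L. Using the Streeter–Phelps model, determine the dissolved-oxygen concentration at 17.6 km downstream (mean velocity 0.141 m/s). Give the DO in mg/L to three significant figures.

Travel time t = x/v = 17.6 km / (0.141 m/s) = 17600 m / 0.141 m/s = 124800 s = 1.445 d.
k_1 L₀/(k_r−k_1) = 0.388×23.4/(0.945−0.388) = 9.079/0.5570 = 16.30 mg/L.
e^(−k_1 t) = e^(−0.388×1.445) = 0.5709; e^(−k_r t) = e^(−0.945×1.445) = 0.2553.
D = 16.30 × (0.5709 − 0.2553) + 0.205 × 0.2553 = 5.144 + 0.05234 = 5.196 mg/L.
DO = C_s − D = 9.43 − 5.196 = 4.234 mg/L.

DO ≈ 4.23 mg/L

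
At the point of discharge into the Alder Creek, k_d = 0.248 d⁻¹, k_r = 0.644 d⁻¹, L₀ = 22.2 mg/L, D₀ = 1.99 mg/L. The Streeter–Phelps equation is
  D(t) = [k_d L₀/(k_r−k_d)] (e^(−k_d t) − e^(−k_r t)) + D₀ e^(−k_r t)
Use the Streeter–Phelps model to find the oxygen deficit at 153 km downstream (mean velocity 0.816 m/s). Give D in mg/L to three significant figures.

D ≈ 5.17 mg/L

Travel time t = x/v = 153 km / (0.816 m/s) = 153000 m / 0.816 m/s = 187500 s = 2.170 d.
k_d L₀/(k_r−k_d) = 0.248×22.2/(0.644−0.248) = 5.506/0.3960 = 13.90 mg/L.
e^(−k_d t) = e^(−0.248×2.170) = 0.5838; e^(−k_r t) = e^(−0.644×2.170) = 0.2472.
D = 13.90 × (0.5838 − 0.2472) + 1.99 × 0.2472 = 4.680 + 0.4919 = 5.172 mg/L.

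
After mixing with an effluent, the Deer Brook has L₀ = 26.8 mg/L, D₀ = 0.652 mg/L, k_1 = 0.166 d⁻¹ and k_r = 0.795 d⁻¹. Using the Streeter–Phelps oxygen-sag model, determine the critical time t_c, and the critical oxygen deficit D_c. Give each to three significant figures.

t_c ≈ 2.34 d; D_c ≈ 3.80 mg/L

At the critical point dD/dt = 0, so k_1 L₀ e^(−k_1 t) = k_r D. Substituting D(t) from the Streeter–Phelps equation and solving for t gives
t_c = ln[(k_r/k_1)(1 − D₀(k_r−k_1)/(k_1 L₀))] / (k_r−k_1).
Here k_r−k_1 = 0.6290 d⁻¹ and 1 − D₀(k_r−k_1)/(k_1 L₀) = 1 − 0.652×0.6290/(0.166×26.8) = 0.9078, so
t_c = ln(4.789 × 0.9078) / 0.6290 = 1.470 / 0.6290 = 2.336 d.
D_c = (k_1/k_r) L₀ e^(−k_1 t_c) = (0.166/0.795) × 26.8 × e^(−0.166×2.336) = 0.2088 × 26.8 × 0.6785 = 3.797 mg/L.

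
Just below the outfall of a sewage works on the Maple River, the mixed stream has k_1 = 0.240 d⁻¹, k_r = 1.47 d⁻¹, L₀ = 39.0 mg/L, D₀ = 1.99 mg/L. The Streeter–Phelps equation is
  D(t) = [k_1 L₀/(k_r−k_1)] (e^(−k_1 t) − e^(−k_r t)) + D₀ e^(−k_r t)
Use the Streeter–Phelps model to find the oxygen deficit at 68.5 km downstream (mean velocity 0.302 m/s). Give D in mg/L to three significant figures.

Travel time t = x/v = 68.5 km / (0.302 m/s) = 68500 m / 0.302 m/s = 226800 s = 2.625 d.
k_1 L₀/(k_r−k_1) = 0.240×39.0/(1.47−0.240) = 9.360/1.230 = 7.610 mg/L.
e^(−k_1 t) = e^(−0.240×2.625) = 0.5326; e^(−k_r t) = e^(−1.47×2.625) = 0.02109.
D = 7.610 × (0.5326 − 0.02109) + 1.99 × 0.02109 = 3.892 + 0.04196 = 3.934 mg/L.

D ≈ 3.93 mg/L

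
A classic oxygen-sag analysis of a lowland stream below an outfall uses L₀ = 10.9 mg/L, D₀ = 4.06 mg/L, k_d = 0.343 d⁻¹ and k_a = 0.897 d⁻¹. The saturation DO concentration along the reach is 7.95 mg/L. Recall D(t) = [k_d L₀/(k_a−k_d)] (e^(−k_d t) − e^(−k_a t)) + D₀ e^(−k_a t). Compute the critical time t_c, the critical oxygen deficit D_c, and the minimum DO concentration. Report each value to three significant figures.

t_c ≈ 0.0740 d; D_c ≈ 4.06 mg/L; min DO ≈ 3.89 mg/L

At the critical point dD/dt = 0, so k_d L₀ e^(−k_d t) = k_a D. Substituting D(t) from the Streeter–Phelps equation and solving for t gives
t_c = ln[(k_a/k_d)(1 − D₀(k_a−k_d)/(k_d L₀))] / (k_a−k_d).
Here k_a−k_d = 0.5540 d⁻¹ and 1 − D₀(k_a−k_d)/(k_d L₀) = 1 − 4.06×0.5540/(0.343×10.9) = 0.3984, so
t_c = ln(2.615 × 0.3984) / 0.5540 = 0.04100 / 0.5540 = 0.07401 d.
D_c = (k_d/k_a) L₀ e^(−k_d t_c) = (0.343/0.897) × 10.9 × e^(−0.343×0.07401) = 0.3824 × 10.9 × 0.9749 = 4.064 mg/L.
Minimum DO = C_s − D_c = 7.95 − 4.064 = 3.886 mg/L.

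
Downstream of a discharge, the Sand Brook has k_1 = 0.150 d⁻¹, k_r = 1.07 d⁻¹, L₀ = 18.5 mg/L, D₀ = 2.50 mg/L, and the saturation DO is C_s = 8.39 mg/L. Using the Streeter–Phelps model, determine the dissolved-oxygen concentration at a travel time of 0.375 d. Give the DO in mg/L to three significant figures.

DO ≈ 5.88 mg/L

k_1 L₀/(k_r−k_1) = 0.150×18.5/(1.07−0.150) = 2.775/0.9200 = 3.016 mg/L.
e^(−k_1 t) = e^(−0.150×0.3750) = 0.9453; e^(−k_r t) = e^(−1.07×0.3750) = 0.6695.
D = 3.016 × (0.9453 − 0.6695) + 2.50 × 0.6695 = 0.8320 + 1.674 = 2.506 mg/L.
DO = C_s − D = 8.39 − 2.506 = 5.884 mg/L.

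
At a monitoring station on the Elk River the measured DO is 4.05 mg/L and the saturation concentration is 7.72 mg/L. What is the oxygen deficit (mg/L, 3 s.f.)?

D ≈ 3.67 mg/L

D = C_s − C = 7.72 − 4.05 = 3.67 mg/L.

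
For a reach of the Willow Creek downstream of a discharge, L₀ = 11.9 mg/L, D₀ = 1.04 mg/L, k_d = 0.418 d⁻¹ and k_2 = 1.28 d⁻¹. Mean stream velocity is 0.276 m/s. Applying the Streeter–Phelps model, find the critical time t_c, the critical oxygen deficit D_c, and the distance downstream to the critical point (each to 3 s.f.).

At the critical point dD/dt = 0, so k_d L₀ e^(−k_d t) = k_2 D. Substituting D(t) from the Streeter–Phelps equation and solving for t gives
t_c = ln[(k_2/k_d)(1 − D₀(k_2−k_d)/(k_d L₀))] / (k_2−k_d).
Here k_2−k_d = 0.8620 d⁻¹ and 1 − D₀(k_2−k_d)/(k_d L₀) = 1 − 1.04×0.8620/(0.418×11.9) = 0.8198, so
t_c = ln(3.062 × 0.8198) / 0.8620 = 0.9204 / 0.8620 = 1.068 d.
L(t_c) = L₀ e^(−k_d t_c) = 11.9 × 0.6400 = 7.616 mg/L, and at the critical point k_2 D_c = k_d L, so D_c = (0.418/1.28) × 7.616 = 2.487 mg/L.
x_c = v t_c = 0.276 m/s × 1.068 d × 86400 s/d = 25460 m ≈ 25.5 km.

t_c ≈ 1.07 d; D_c ≈ 2.49 mg/L; x_c ≈ 25.5 km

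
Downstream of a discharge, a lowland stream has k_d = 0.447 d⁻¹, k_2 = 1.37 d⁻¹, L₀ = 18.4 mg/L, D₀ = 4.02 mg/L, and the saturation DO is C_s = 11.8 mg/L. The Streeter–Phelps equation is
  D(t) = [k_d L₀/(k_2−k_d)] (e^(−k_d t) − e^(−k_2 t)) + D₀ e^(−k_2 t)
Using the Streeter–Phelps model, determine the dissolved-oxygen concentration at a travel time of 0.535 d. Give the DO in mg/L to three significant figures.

DO ≈ 7.13 mg/L

k_d L₀/(k_2−k_d) = 0.447×18.4/(1.37−0.447) = 8.225/0.9230 = 8.911 mg/L.
e^(−k_d t) = e^(−0.447×0.5350) = 0.7873; e^(−k_2 t) = e^(−1.37×0.5350) = 0.4805.
D = 8.911 × (0.7873 − 0.4805) + 4.02 × 0.4805 = 2.734 + 1.932 = 4.666 mg/L.
DO = C_s − D = 11.8 − 4.666 = 7.134 mg/L.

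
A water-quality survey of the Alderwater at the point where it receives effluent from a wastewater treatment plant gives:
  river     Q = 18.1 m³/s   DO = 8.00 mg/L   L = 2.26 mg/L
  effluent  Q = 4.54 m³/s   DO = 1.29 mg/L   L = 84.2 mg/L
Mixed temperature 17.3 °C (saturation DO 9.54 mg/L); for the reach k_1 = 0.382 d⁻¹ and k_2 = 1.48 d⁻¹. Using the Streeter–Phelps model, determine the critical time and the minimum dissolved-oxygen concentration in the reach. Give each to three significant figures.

t_c ≈ 0.699 d; minimum DO ≈ 5.85 mg/L

Mixed DO = (18.1×8.00 + 4.54×1.29)/(18.1+4.54) = 150.7/22.64 = 6.654 mg/L.
Mixed L₀ = (18.1×2.26 + 4.54×84.2)/(22.64) = 423.2/22.64 = 18.69 mg/L.
Initial deficit D₀ = C_s − DO₀ = 9.54 − 6.654 = 2.886 mg/L.
t_c = (1/1.098) ln[(1.48/0.382)(1 − 2.886×1.098/(0.382×18.69))] = 0.9107 × ln(2.155) = 0.6993 d.
D_c = (0.382/1.48) × 18.69 × e^(−0.382×0.6993) = 0.2581 × 18.69 × 0.7656 = 3.693 mg/L.
Minimum DO = 9.54 − 3.693 = 5.847 mg/L.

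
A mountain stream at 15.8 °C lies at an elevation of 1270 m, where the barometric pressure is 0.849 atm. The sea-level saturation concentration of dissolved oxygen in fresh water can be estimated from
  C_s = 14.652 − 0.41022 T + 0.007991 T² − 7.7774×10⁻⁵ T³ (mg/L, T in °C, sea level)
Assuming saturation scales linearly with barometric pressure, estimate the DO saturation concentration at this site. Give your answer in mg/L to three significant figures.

C_s ≈ 8.37 mg/L

At sea level: C_s = 14.652 − 0.41022×15.8 + 0.007991×15.8² − 7.7774×10⁻⁵×15.8³ = 9.859 mg/L.
Pressure correction: C_s' = 9.859 × 0.849 = 8.370 mg/L.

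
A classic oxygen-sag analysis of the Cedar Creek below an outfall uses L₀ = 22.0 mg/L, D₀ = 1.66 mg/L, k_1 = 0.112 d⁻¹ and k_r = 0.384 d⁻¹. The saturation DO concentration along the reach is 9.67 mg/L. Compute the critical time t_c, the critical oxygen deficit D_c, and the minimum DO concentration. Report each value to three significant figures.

With k_r/k_1 = 3.429 and 1 − D₀(k_r−k_1)/(k_1 L₀) = 0.8168,
t_c = ln(3.429 × 0.8168) / (0.384 − 0.112) = ln(2.800) / 0.2720 = 1.030/0.2720 = 3.786 d.
L(t_c) = L₀ e^(−k_1 t_c) = 22.0 × 0.6544 = 14.40 mg/L, and at the critical point k_r D_c = k_1 L, so D_c = (0.112/0.384) × 14.40 = 4.199 mg/L.
Minimum DO = C_s − D_c = 9.67 − 4.199 = 5.471 mg/L.

t_c ≈ 3.79 d; D_c ≈ 4.20 mg/L; min DO ≈ 5.47 mg/L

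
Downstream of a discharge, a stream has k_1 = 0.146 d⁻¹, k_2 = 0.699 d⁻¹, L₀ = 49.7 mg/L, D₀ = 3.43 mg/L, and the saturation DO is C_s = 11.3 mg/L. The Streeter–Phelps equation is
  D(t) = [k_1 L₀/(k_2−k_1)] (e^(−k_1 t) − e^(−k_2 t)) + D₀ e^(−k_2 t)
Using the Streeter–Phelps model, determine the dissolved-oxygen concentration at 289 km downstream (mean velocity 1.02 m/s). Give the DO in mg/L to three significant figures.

DO ≈ 4.15 mg/L

Travel time t = x/v = 289 km / (1.02 m/s) = 289000 m / 1.02 m/s = 283300 s = 3.279 d.
k_1 L₀/(k_2−k_1) = 0.146×49.7/(0.699−0.146) = 7.256/0.5530 = 13.12 mg/L.
e^(−k_1 t) = e^(−0.146×3.279) = 0.6195; e^(−k_2 t) = e^(−0.699×3.279) = 0.1010.
D = 13.12 × (0.6195 − 0.1010) + 3.43 × 0.1010 = 6.803 + 0.3466 = 7.150 mg/L.
DO = C_s − D = 11.3 − 7.150 = 4.150 mg/L.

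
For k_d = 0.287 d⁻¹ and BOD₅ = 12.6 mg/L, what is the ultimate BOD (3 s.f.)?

L₀ ≈ 16.5 mg/L

BOD₅ = L₀(1 − e^(−5k_d)) ⇒ L₀ = BOD₅ / (1 − e^(−5×0.287))
= 12.6 / (1 − 0.2381) = 12.6 / 0.7619 = 16.54 mg/L.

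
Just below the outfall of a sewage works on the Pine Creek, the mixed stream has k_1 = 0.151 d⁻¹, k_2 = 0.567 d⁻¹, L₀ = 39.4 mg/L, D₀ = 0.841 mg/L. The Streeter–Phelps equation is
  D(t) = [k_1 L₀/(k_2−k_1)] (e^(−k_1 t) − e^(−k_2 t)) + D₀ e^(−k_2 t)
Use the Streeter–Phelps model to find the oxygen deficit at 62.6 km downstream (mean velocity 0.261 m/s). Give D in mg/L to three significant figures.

D ≈ 6.62 mg/L

Travel time t = x/v = 62.6 km / (0.261 m/s) = 62600 m / 0.261 m/s = 239800 s = 2.776 d.
k_1 L₀/(k_2−k_1) = 0.151×39.4/(0.567−0.151) = 5.949/0.4160 = 14.30 mg/L.
e^(−k_1 t) = e^(−0.151×2.776) = 0.6576; e^(−k_2 t) = e^(−0.567×2.776) = 0.2072.
D = 14.30 × (0.6576 − 0.2072) + 0.841 × 0.2072 = 6.441 + 0.1743 = 6.615 mg/L.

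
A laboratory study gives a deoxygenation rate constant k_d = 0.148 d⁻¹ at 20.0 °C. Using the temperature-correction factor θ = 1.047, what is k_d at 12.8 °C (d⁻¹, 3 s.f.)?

k_d(T₂) = k_d(T₁) · θ^(T₂−T₁) = 0.148 × 1.047^(12.8−20.0)
= 0.148 × 1.047^-7.20 = 0.148 × 0.7184 = 0.1063 d⁻¹.

k_d ≈ 0.106 d⁻¹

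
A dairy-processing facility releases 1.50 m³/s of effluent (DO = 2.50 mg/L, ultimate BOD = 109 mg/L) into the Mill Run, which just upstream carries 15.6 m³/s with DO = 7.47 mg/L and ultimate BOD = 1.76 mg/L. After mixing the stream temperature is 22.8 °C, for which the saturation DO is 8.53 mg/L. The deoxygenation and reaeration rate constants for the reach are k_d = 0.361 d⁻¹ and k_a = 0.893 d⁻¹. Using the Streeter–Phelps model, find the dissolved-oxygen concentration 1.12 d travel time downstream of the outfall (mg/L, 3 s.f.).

DO ≈ 5.71 mg/L

Mixed DO = (15.6×7.47 + 1.50×2.50)/(15.6+1.50) = 120.3/17.10 = 7.034 mg/L.
Mixed L₀ = (15.6×1.76 + 1.50×109)/(17.10) = 191.0/17.10 = 11.17 mg/L.
Initial deficit D₀ = C_s − DO₀ = 8.53 − 7.034 = 1.496 mg/L.
D(1.12) = [0.361×11.17/(0.893−0.361)](e^(−0.361×1.12) − e^(−0.893×1.12)) + 1.496 e^(−0.893×1.12)
= 7.578 × (0.6674 − 0.3678) + 1.496 × 0.3678 = 2.821 mg/L.
DO = 8.53 − 2.821 = 5.709 mg/L.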